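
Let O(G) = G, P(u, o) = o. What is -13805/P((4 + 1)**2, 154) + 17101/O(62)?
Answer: 40401/217 ≈ 186.18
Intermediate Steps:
-13805/P((4 + 1)**2, 154) + 17101/O(62) = -13805/154 + 17101/62 = -13805*1/154 + 17101*(1/62) = -1255/14 + 17101/62 = 40401/217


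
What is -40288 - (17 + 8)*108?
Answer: -42988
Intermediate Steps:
-40288 - (17 + 8)*108 = -40288 - 25*108 = -40288 - 1*2700 = -40288 - 2700 = -42988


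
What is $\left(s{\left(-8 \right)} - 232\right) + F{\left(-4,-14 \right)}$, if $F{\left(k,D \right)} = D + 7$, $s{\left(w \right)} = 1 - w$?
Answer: $-230$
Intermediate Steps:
$F{\left(k,D \right)} = 7 + D$
$\left(s{\left(-8 \right)} - 232\right) + F{\left(-4,-14 \right)} = \left(\left(1 - -8\right) - 232\right) + \left(7 - 14\right) = \left(\left(1 + 8\right) - 232\right) - 7 = \left(9 - 232\right) - 7 = -223 - 7 = -230$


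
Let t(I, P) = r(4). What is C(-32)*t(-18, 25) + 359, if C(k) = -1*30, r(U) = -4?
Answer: 479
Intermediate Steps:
C(k) = -30
t(I, P) = -4
C(-32)*t(-18, 25) + 359 = -30*(-4) + 359 = 120 + 359 = 479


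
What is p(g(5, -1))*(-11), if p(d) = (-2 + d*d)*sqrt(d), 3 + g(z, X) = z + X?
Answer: 11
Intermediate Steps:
g(z, X) = -3 + X + z (g(z, X) = -3 + (z + X) = -3 + (X + z) = -3 + X + z)
p(d) = sqrt(d)*(-2 + d**2) (p(d) = (-2 + d**2)*sqrt(d) = sqrt(d)*(-2 + d**2))
p(g(5, -1))*(-11) = (sqrt(-3 - 1 + 5)*(-2 + (-3 - 1 + 5)**2))*(-11) = (sqrt(1)*(-2 + 1**2))*(-11) = (1*(-2 + 1))*(-11) = (1*(-1))*(-11) = -1*(-11) = 11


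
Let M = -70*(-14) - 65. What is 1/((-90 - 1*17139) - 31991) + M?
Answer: 45036299/49220 ≈ 915.00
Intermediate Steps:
M = 915 (M = 980 - 65 = 915)
1/((-90 - 1*17139) - 31991) + M = 1/((-90 - 1*17139) - 31991) + 915 = 1/((-90 - 17139) - 31991) + 915 = 1/(-17229 - 31991) + 915 = 1/(-49220) + 915 = -1/49220 + 915 = 45036299/49220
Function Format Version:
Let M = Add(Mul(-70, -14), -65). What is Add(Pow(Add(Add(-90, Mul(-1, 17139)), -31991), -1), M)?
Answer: Rational(45036299, 49220) ≈ 915.00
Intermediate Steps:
M = 915 (M = Add(980, -65) = 915)
Add(Pow(Add(Add(-90, Mul(-1, 17139)), -31991), -1), M) = Add(Pow(Add(Add(-90, Mul(-1, 17139)), -31991), -1), 915) = Add(Pow(Add(Add(-90, -17139), -31991), -1), 915) = Add(Pow(Add(-17229, -31991), -1), 915) = Add(Pow(-49220, -1), 915) = Add(Rational(-1, 49220), 915) = Rational(45036299, 49220)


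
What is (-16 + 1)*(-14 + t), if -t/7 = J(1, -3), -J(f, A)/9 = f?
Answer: -735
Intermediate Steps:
J(f, A) = -9*f
t = 63 (t = -(-63) = -7*(-9) = 63)
(-16 + 1)*(-14 + t) = (-16 + 1)*(-14 + 63) = -15*49 = -735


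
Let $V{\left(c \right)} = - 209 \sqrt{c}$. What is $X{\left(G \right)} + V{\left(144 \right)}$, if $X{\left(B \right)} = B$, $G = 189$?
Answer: $-2319$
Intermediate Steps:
$X{\left(G \right)} + V{\left(144 \right)} = 189 - 209 \sqrt{144} = 189 - 2508 = -2319$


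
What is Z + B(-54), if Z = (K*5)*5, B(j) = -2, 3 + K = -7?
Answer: -252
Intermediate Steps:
K = -10 (K = -3 - 7 = -10)
Z = -250 (Z = -10*5*5 = -50*5 = -250)
Z + B(-54) = -250 - 2 = -252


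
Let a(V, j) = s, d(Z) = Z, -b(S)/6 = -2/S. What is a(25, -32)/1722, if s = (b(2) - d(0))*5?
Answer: 5/287 ≈ 0.017422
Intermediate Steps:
b(S) = 12/S (b(S) = -(-12)/S = 12/S)
s = 30 (s = (12/2 - 1*0)*5 = (12*(½) + 0)*5 = (6 + 0)*5 = 6*5 = 30)
a(V, j) = 30
a(25, -32)/1722 = 30/1722 = 30*(1/1722) = 5/287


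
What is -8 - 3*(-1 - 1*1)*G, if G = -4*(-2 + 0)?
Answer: 40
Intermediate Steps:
G = 8 (G = -4*(-2) = 8)
-8 - 3*(-1 - 1*1)*G = -8 - 3*(-1 - 1*1)*8 = -8 - 3*(-1 - 1)*8 = -8 - (-6)*8 = -8 - 3*(-16) = -8 + 48 = 40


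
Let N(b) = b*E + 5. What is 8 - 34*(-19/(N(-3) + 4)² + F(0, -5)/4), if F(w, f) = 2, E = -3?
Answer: -1135/162 ≈ -7.0062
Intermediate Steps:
N(b) = 5 - 3*b (N(b) = b*(-3) + 5 = -3*b + 5 = 5 - 3*b)
8 - 34*(-19/(N(-3) + 4)² + F(0, -5)/4) = 8 - 34*(-19/((5 - 3*(-3)) + 4)² + 2/4) = 8 - 34*(-19/((5 + 9) + 4)² + 2*(¼)) = 8 - 34*(-19/(14 + 4)² + ½) = 8 - 34*(-19/(18²) + ½) = 8 - 34*(-19/324 + ½) = 8 - 34*143/324 = 8 - 2431/162 = -1135/162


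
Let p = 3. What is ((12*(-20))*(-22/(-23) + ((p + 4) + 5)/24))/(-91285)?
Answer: 1608/419911 ≈ 0.0038294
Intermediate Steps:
((12*(-20))*(-22/(-23) + ((p + 4) + 5)/24))/(-91285) = ((12*(-20))*(-22/(-23) + ((3 + 4) + 5)/24))/(-91285) = -240*(-22*(-1/23) + (7 + 5)*(1/24))*(-1/91285) = -240*(22/23 + 12*(1/24))*(-1/91285) = -240*(22/23 + ½)*(-1/91285) = -240*67/46*(-1/91285) = -8040/23*(-1/91285) = 1608/419911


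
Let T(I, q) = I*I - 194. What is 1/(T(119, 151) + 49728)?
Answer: 1/63695 ≈ 1.5700e-5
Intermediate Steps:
T(I, q) = -194 + I² (T(I, q) = I² - 194 = -194 + I²)
1/(T(119, 151) + 49728) = 1/((-194 + 119²) + 49728) = 1/((-194 + 14161) + 49728) = 1/(13967 + 49728) = 1/63695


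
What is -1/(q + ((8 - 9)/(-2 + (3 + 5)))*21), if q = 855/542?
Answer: 271/521 ≈ 0.52015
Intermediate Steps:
q = 855/542 (q = 855*(1/542) = 855/542 ≈ 1.5775)
-1/(q + ((8 - 9)/(-2 + (3 + 5)))*21) = -1/(855/542 + ((8 - 9)/(-2 + (3 + 5)))*21) = -1/(855/542 - 1/(-2 + 8)*21) = -1/(855/542 - 1/6*21) = -1/(855/542 - 1*⅙*21) = -1/(855/542 - ⅙*21) = -1/(855/542 - 7/2) = -1/(-521/271) = -1*(-271/521) = 271/521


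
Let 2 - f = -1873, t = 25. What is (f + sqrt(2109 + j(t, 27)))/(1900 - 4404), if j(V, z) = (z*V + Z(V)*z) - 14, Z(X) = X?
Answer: -1875/2504 - sqrt(3445)/2504 ≈ -0.77224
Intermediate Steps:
j(V, z) = -14 + 2*V*z (j(V, z) = (z*V + V*z) - 14 = (V*z + V*z) - 14 = 2*V*z - 14 = -14 + 2*V*z)
f = 1875 (f = 2 - 1*(-1873) = 2 + 1873 = 1875)
(f + sqrt(2109 + j(t, 27)))/(1900 - 4404) = (1875 + sqrt(2109 + (-14 + 2*25*27)))/(1900 - 4404) = (1875 + sqrt(2109 + (-14 + 1350)))/(-2504) = (1875 + sqrt(2109 + 1336))*(-1/2504) = (1875 + sqrt(3445))*(-1/2504) = -1875/2504 - sqrt(3445)/2504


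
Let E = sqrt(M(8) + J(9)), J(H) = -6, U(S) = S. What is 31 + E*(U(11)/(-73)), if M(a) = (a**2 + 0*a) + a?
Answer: 31 - 11*sqrt(66)/73 ≈ 29.776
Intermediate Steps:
M(a) = a + a**2 (M(a) = (a**2 + 0) + a = a**2 + a = a + a**2)
E = sqrt(66) (E = sqrt(8*(1 + 8) - 6) = sqrt(8*9 - 6) = sqrt(72 - 6) = sqrt(66) ≈ 8.1240)
31 + E*(U(11)/(-73)) = 31 + sqrt(66)*(11/(-73)) = 31 + sqrt(66)*(11*(-1/73)) = 31 + sqrt(66)*(-11/73) = 31 - 11*sqrt(66)/73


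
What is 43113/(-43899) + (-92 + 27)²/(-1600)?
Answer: -3392721/936512 ≈ -3.6227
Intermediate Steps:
43113/(-43899) + (-92 + 27)²/(-1600) = 43113*(-1/43899) + (-65)²*(-1/1600) = -14371/14633 + 4225*(-1/1600) = -14371/14633 - 169/64 = -3392721/936512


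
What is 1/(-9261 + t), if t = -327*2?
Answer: -1/9915 ≈ -0.00010086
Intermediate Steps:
t = -654
1/(-9261 + t) = 1/(-9261 - 654) = 1/(-9915) = -1/9915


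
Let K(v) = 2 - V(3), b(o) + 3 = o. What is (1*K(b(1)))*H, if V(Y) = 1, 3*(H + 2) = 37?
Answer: 31/3 ≈ 10.333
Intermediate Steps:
H = 31/3 (H = -2 + (1/3)*37 = -2 + 37/3 = 31/3 ≈ 10.333)
b(o) = -3 + o
K(v) = 1 (K(v) = 2 - 1*1 = 2 - 1 = 1)
(1*K(b(1)))*H = (1*1)*(31/3) = 1*(31/3) = 31/3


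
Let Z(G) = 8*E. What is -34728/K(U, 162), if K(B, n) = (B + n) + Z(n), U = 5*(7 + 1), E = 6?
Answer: -17364/125 ≈ -138.91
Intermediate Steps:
Z(G) = 48 (Z(G) = 8*6 = 48)
U = 40 (U = 5*8 = 40)
K(B, n) = 48 + B + n (K(B, n) = (B + n) + 48 = 48 + B + n)
-34728/K(U, 162) = -34728/(48 + 40 + 162) = -34728/250 = -34728*1/250 = -17364/125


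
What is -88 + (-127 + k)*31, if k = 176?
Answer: 1431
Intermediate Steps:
-88 + (-127 + k)*31 = -88 + (-127 + 176)*31 = -88 + 49*31 = -88 + 1519 = 1431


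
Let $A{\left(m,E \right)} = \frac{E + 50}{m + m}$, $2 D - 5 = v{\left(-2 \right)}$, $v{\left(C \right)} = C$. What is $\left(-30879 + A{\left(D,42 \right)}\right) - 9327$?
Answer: $- \frac{120526}{3} \approx -40175.0$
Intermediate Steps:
$D = \frac{3}{2}$ ($D = \frac{5}{2} + \frac{1}{2} \left(-2\right) = \frac{5}{2} - 1 = \frac{3}{2} \approx 1.5$)
$A{\left(m,E \right)} = \frac{50 + E}{2 m}$
$\left(-30879 + A{\left(D,42 \right)}\right) - 9327 = \left(-30879 + \frac{50 + 42}{2 \cdot \frac{3}{2}}\right) - 9327 = \left(-30879 + \frac{1}{2} \cdot \frac{2}{3} \cdot 92\right) - 9327 = \left(-30879 + \frac{92}{3}\right) - 9327 = - \frac{92545}{3} - 9327 = - \frac{120526}{3}$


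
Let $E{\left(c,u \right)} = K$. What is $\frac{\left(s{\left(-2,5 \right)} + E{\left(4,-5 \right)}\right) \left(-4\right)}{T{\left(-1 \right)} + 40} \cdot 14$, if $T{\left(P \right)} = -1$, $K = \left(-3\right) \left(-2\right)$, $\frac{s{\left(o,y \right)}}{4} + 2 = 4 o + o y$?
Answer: $\frac{4144}{39} \approx 106.26$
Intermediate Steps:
$s{\left(o,y \right)} = -8 + 16 o + 4 o y$ ($s{\left(o,y \right)} = -8 + 4 \left(4 o + o y\right) = -8 + \left(16 o + 4 o y\right) = -8 + 16 o + 4 o y$)
$K = 6$
$E{\left(c,u \right)} = 6$
$\frac{\left(s{\left(-2,5 \right)} + E{\left(4,-5 \right)}\right) \left(-4\right)}{T{\left(-1 \right)} + 40} \cdot 14 = \frac{\left(\left(-8 + 16 \left(-2\right) + 4 \left(-2\right) 5\right) + 6\right) \left(-4\right)}{-1 + 40} \cdot 14 = \frac{\left(\left(-8 - 32 - 40\right) + 6\right) \left(-4\right)}{39} \cdot 14 = \left(-80 + 6\right) \left(-4\right) \frac{1}{39} \cdot 14 = \left(-74\right) \left(-4\right) \frac{1}{39} \cdot 14 = 296 \cdot \frac{1}{39} \cdot 14 = \frac{296}{39} \cdot 14 = \frac{4144}{39}$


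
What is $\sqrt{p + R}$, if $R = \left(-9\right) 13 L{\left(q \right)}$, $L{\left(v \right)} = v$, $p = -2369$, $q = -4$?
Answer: $i \sqrt{1901} \approx 43.6 i$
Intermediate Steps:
$R = 468$ ($R = \left(-9\right) 13 \left(-4\right) = \left(-117\right) \left(-4\right) = 468$)
$\sqrt{p + R} = \sqrt{-2369 + 468} = \sqrt{-1901} = i \sqrt{1901}$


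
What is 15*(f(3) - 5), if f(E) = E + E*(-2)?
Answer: -120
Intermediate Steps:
f(E) = -E (f(E) = E - 2*E = -E)
15*(f(3) - 5) = 15*(-1*3 - 5) = 15*(-3 - 5) = 15*(-8) = -120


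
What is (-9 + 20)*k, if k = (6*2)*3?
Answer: 396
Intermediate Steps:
k = 36 (k = 12*3 = 36)
(-9 + 20)*k = (-9 + 20)*36 = 11*36 = 396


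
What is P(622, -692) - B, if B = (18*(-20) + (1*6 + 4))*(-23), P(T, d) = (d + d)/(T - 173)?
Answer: -3615834/449 ≈ -8053.1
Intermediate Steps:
P(T, d) = 2*d/(-173 + T) (P(T, d) = (2*d)/(-173 + T) = 2*d/(-173 + T))
B = 8050 (B = (-360 + (6 + 4))*(-23) = (-360 + 10)*(-23) = -350*(-23) = 8050)
P(622, -692) - B = 2*(-692)/(-173 + 622) - 1*8050 = 2*(-692)/449 - 8050 = 2*(-692)*(1/449) - 8050 = -1384/449 - 8050 = -3615834/449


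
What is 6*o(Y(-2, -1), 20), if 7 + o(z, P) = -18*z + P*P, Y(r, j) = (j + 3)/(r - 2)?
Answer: 2412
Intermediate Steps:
Y(r, j) = (3 + j)/(-2 + r)
o(z, P) = -7 + P**2 - 18*z (o(z, P) = -7 + (-18*z + P*P) = -7 + (-18*z + P**2) = -7 + (P**2 - 18*z) = -7 + P**2 - 18*z)
6*o(Y(-2, -1), 20) = 6*(-7 + 20**2 - 18*(3 - 1)/(-2 - 2)) = 6*(-7 + 400 - 18*2/(-4)) = 6*(-7 + 400 - (-9)*2/2) = 6*(-7 + 400 - 18*(-1/2)) = 6*(-7 + 400 + 9) = 6*402 = 2412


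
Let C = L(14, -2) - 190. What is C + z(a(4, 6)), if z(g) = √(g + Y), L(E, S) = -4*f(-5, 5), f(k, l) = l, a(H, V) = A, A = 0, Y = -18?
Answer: -210 + 3*I*√2 ≈ -210.0 + 4.2426*I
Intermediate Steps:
a(H, V) = 0
L(E, S) = -20 (L(E, S) = -4*5 = -20)
z(g) = √(-18 + g) (z(g) = √(g - 18) = √(-18 + g))
C = -210 (C = -20 - 190 = -210)
C + z(a(4, 6)) = -210 + √(-18 + 0) = -210 + √(-18) = -210 + 3*I*√2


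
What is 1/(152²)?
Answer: 1/23104 ≈ 4.3283e-5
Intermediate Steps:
1/(152²) = 1/23104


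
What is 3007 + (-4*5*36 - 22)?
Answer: 2265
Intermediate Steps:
3007 + (-4*5*36 - 22) = 3007 + (-20*36 - 22) = 3007 + (-720 - 22) = 3007 - 742 = 2265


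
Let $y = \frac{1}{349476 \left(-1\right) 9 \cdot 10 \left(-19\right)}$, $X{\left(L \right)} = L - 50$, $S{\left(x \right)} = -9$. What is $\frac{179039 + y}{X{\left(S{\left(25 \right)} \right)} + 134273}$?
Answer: $\frac{106994415394441}{80206817887440} \approx 1.334$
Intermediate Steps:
$X{\left(L \right)} = -50 + L$ ($X{\left(L \right)} = L - 50 = -50 + L$)
$y = \frac{1}{597603960}$ ($y = \frac{1}{349476 \left(-9\right) 10 \left(-19\right)} = \frac{1}{349476 \left(\left(-90\right) \left(-19\right)\right)} = \frac{1}{349476 \cdot 1710} = \frac{1}{349476} \cdot \frac{1}{1710} = \frac{1}{597603960} \approx 1.6733 \cdot 10^{-9}$)
$\frac{179039 + y}{X{\left(S{\left(25 \right)} \right)} + 134273} = \frac{179039 + \frac{1}{597603960}}{\left(-50 - 9\right) + 134273} = \frac{106994415394441}{597603960 \left(-59 + 134273\right)} = \frac{106994415394441}{597603960 \cdot 134214} = \frac{106994415394441}{597603960} \cdot \frac{1}{134214} = \frac{106994415394441}{80206817887440}$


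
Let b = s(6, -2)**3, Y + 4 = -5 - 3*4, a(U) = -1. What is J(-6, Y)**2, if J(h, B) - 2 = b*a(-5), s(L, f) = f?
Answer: 100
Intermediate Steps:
Y = -21 (Y = -4 + (-5 - 3*4) = -4 + (-5 - 12) = -4 - 17 = -21)
b = -8 (b = (-2)**3 = -8)
J(h, B) = 10 (J(h, B) = 2 - 8*(-1) = 2 + 8 = 10)
J(-6, Y)**2 = 10**2 = 100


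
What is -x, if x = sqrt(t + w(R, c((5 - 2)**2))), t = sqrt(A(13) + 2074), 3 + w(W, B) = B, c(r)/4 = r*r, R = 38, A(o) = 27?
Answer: -sqrt(321 + sqrt(2101)) ≈ -19.153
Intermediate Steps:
c(r) = 4*r**2 (c(r) = 4*(r*r) = 4*r**2)
w(W, B) = -3 + B
t = sqrt(2101) (t = sqrt(27 + 2074) = sqrt(2101) ≈ 45.837)
x = sqrt(321 + sqrt(2101)) (x = sqrt(sqrt(2101) + (-3 + 4*((5 - 2)**2)**2)) = sqrt(sqrt(2101) + (-3 + 4*(3**2)**2)) = sqrt(sqrt(2101) + (-3 + 4*9**2)) = sqrt(sqrt(2101) + (-3 + 4*81)) = sqrt(sqrt(2101) + (-3 + 324)) = sqrt(sqrt(2101) + 321) = sqrt(321 + sqrt(2101)) ≈ 19.153)
-x = -sqrt(321 + sqrt(2101))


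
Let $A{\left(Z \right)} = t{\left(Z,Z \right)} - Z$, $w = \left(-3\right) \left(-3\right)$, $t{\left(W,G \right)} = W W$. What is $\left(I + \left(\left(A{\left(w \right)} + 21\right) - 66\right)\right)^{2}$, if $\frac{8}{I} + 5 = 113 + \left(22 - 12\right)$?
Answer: $\frac{2550409}{3481} \approx 732.67$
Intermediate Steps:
$t{\left(W,G \right)} = W^{2}$
$w = 9$
$A{\left(Z \right)} = Z^{2} - Z$
$I = \frac{4}{59}$ ($I = \frac{8}{-5 + \left(113 + \left(22 - 12\right)\right)} = \frac{8}{-5 + \left(113 + 10\right)} = \frac{8}{-5 + 123} = \frac{8}{118} = 8 \cdot \frac{1}{118} = \frac{4}{59} \approx 0.067797$)
$\left(I + \left(\left(A{\left(w \right)} + 21\right) - 66\right)\right)^{2} = \left(\frac{4}{59} - \left(45 - 9 \left(-1 + 9\right)\right)\right)^{2} = \left(\frac{4}{59} + \left(\left(9 \cdot 8 + 21\right) - 66\right)\right)^{2} = \left(\frac{4}{59} + \left(\left(72 + 21\right) - 66\right)\right)^{2} = \left(\frac{4}{59} + \left(93 - 66\right)\right)^{2} = \left(\frac{4}{59} + 27\right)^{2} = \left(\frac{1597}{59}\right)^{2} = \frac{2550409}{3481}$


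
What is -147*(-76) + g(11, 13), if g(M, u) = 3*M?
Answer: 11205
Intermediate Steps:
-147*(-76) + g(11, 13) = -147*(-76) + 3*11 = 11172 + 33 = 11205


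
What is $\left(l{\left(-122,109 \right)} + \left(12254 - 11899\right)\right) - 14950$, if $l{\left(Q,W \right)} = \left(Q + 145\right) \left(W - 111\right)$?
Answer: $-14641$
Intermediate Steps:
$l{\left(Q,W \right)} = \left(-111 + W\right) \left(145 + Q\right)$ ($l{\left(Q,W \right)} = \left(145 + Q\right) \left(-111 + W\right) = \left(-111 + W\right) \left(145 + Q\right)$)
$\left(l{\left(-122,109 \right)} + \left(12254 - 11899\right)\right) - 14950 = \left(\left(-16095 - -13542 + 145 \cdot 109 - 13298\right) + \left(12254 - 11899\right)\right) - 14950 = \left(\left(-16095 + 13542 + 15805 - 13298\right) + \left(12254 - 11899\right)\right) - 14950 = \left(-46 + 355\right) - 14950 = 309 - 14950 = -14641$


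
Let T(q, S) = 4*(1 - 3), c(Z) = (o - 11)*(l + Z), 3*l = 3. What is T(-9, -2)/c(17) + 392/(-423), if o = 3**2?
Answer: -298/423 ≈ -0.70449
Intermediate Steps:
o = 9
l = 1 (l = (1/3)*3 = 1)
c(Z) = -2 - 2*Z (c(Z) = (9 - 11)*(1 + Z) = -2*(1 + Z) = -2 - 2*Z)
T(q, S) = -8 (T(q, S) = 4*(-2) = -8)
T(-9, -2)/c(17) + 392/(-423) = -8/(-2 - 2*17) + 392/(-423) = -8/(-2 - 34) + 392*(-1/423) = -8/(-36) - 392/423 = -8*(-1/36) - 392/423 = 2/9 - 392/423 = -298/423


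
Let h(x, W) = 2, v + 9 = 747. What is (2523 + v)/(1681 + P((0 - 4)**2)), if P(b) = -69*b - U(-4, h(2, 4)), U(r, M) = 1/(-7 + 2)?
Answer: 5435/962 ≈ 5.6497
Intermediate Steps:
v = 738 (v = -9 + 747 = 738)
U(r, M) = -1/5 (U(r, M) = 1/(-5) = -1/5)
P(b) = 1/5 - 69*b (P(b) = -69*b - 1*(-1/5) = -69*b + 1/5 = 1/5 - 69*b)
(2523 + v)/(1681 + P((0 - 4)**2)) = (2523 + 738)/(1681 + (1/5 - 69*(0 - 4)**2)) = 3261/(1681 + (1/5 - 69*(-4)**2)) = 3261/(1681 + (1/5 - 69*16)) = 3261/(1681 + (1/5 - 1104)) = 3261/(1681 - 5519/5) = 3261/(2886/5) = 3261*(5/2886) = 5435/962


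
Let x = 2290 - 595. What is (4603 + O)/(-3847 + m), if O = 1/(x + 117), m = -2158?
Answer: -8340637/10881060 ≈ -0.76653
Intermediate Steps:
x = 1695
O = 1/1812 (O = 1/(1695 + 117) = 1/1812 ≈ 0.00055188)
(4603 + O)/(-3847 + m) = (4603 + 1/1812)/(-3847 - 2158) = (8340637/1812)/(-6005) = (8340637/1812)*(-1/6005) = -8340637/10881060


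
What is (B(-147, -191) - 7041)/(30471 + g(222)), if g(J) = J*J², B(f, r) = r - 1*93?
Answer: -7325/10971519 ≈ -0.00066764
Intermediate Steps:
B(f, r) = -93 + r (B(f, r) = r - 93 = -93 + r)
g(J) = J³
(B(-147, -191) - 7041)/(30471 + g(222)) = ((-93 - 191) - 7041)/(30471 + 222³) = (-284 - 7041)/(30471 + 10941048) = -7325/10971519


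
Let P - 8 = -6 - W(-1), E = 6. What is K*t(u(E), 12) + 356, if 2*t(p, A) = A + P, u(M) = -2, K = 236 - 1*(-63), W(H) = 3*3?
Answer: 2207/2 ≈ 1103.5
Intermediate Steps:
W(H) = 9
K = 299 (K = 236 + 63 = 299)
P = -7 (P = 8 + (-6 - 1*9) = 8 + (-6 - 9) = 8 - 15 = -7)
t(p, A) = -7/2 + A/2 (t(p, A) = (A - 7)/2 = (-7 + A)/2 = -7/2 + A/2)
K*t(u(E), 12) + 356 = 299*(-7/2 + (1/2)*12) + 356 = 299*(-7/2 + 6) + 356 = 299*(5/2) + 356 = 1495/2 + 356 = 2207/2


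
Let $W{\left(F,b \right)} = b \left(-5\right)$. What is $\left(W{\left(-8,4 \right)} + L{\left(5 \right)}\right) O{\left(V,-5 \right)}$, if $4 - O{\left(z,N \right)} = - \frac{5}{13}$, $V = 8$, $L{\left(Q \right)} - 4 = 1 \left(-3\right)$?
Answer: $- \frac{1083}{13} \approx -83.308$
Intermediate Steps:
$L{\left(Q \right)} = 1$ ($L{\left(Q \right)} = 4 + 1 \left(-3\right) = 4 - 3 = 1$)
$W{\left(F,b \right)} = - 5 b$
$O{\left(z,N \right)} = \frac{57}{13}$ ($O{\left(z,N \right)} = 4 - - \frac{5}{13} = 4 + \frac{5}{13} = \frac{57}{13}$)
$\left(W{\left(-8,4 \right)} + L{\left(5 \right)}\right) O{\left(V,-5 \right)} = \left(\left(-5\right) 4 + 1\right) \frac{57}{13} = \left(-20 + 1\right) \frac{57}{13} = \left(-19\right) \frac{57}{13} = - \frac{1083}{13}$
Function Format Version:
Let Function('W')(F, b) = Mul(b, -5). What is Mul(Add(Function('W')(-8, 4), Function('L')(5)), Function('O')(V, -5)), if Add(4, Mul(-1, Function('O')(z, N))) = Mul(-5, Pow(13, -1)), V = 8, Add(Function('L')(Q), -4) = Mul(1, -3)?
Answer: Rational(-1083, 13) ≈ -83.308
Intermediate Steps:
Function('L')(Q) = 1 (Function('L')(Q) = Add(4, Mul(1, -3)) = Add(4, -3) = 1)
Function('W')(F, b) = Mul(-5, b)
Function('O')(z, N) = Rational(57, 13) (Function('O')(z, N) = Add(4, Mul(-1, Mul(-5, Pow(13, -1)))) = Add(4, Mul(-1, Mul(-5, Rational(1, 13)))) = Add(4, Mul(-1, Rational(-5, 13))) = Add(4, Rational(5, 13)) = Rational(57, 13))
Mul(Add(Function('W')(-8, 4), Function('L')(5)), Function('O')(V, -5)) = Mul(Add(Mul(-5, 4), 1), Rational(57, 13)) = Mul(Add(-20, 1), Rational(57, 13)) = Mul(-19, Rational(57, 13)) = Rational(-1083, 13)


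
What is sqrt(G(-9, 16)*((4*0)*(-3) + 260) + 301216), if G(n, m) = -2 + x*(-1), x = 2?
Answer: 4*sqrt(18761) ≈ 547.88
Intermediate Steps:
G(n, m) = -4 (G(n, m) = -2 + 2*(-1) = -2 - 2 = -4)
sqrt(G(-9, 16)*((4*0)*(-3) + 260) + 301216) = sqrt(-4*((4*0)*(-3) + 260) + 301216) = sqrt(-4*(0*(-3) + 260) + 301216) = sqrt(-4*(0 + 260) + 301216) = sqrt(-4*260 + 301216) = sqrt(-1040 + 301216) = sqrt(300176) = 4*sqrt(18761)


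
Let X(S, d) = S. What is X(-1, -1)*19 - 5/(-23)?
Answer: -432/23 ≈ -18.783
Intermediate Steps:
X(-1, -1)*19 - 5/(-23) = -1*19 - 5/(-23) = -19 - 5*(-1/23) = -19 + 5/23 = -432/23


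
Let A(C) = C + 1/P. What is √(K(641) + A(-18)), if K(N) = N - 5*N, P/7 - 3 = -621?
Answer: I*√48320264958/4326 ≈ 50.813*I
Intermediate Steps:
P = -4326 (P = 21 + 7*(-621) = 21 - 4347 = -4326)
A(C) = -1/4326 + C (A(C) = C + 1/(-4326) = C - 1/4326 = -1/4326 + C)
K(N) = -4*N
√(K(641) + A(-18)) = √(-4*641 + (-1/4326 - 18)) = √(-2564 - 77869/4326) = √(-11169733/4326) = I*√48320264958/4326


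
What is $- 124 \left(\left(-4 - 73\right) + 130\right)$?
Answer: $-6572$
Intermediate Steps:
$- 124 \left(\left(-4 - 73\right) + 130\right) = - 124 \left(-77 + 130\right) = \left(-124\right) 53 = -6572$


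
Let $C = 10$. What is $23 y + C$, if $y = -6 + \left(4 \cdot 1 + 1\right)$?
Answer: $-13$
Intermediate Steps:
$y = -1$ ($y = -6 + \left(4 + 1\right) = -6 + 5 = -1$)
$23 y + C = 23 \left(-1\right) + 10 = -23 + 10 = -13$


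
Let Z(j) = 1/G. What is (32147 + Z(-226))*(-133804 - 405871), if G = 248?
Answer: -4302535731475/248 ≈ -1.7349e+10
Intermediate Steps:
Z(j) = 1/248
(32147 + Z(-226))*(-133804 - 405871) = (32147 + 1/248)*(-133804 - 405871) = (7972457/248)*(-539675) = -4302535731475/248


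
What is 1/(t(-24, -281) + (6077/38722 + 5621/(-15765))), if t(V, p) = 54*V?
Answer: -610452330/791268072137 ≈ -0.00077149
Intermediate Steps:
1/(t(-24, -281) + (6077/38722 + 5621/(-15765))) = 1/(54*(-24) + (6077/38722 + 5621/(-15765))) = 1/(-1296 + (6077*(1/38722) + 5621*(-1/15765))) = 1/(-1296 + (6077/38722 - 5621/15765)) = 1/(-1296 - 121852457/610452330) = 1/(-791268072137/610452330) = -610452330/791268072137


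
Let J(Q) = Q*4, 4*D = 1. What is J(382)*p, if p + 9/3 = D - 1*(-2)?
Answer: -1146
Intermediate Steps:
D = 1/4 (D = (1/4)*1 = 1/4 ≈ 0.25000)
p = -3/4 (p = -3 + (1/4 - 1*(-2)) = -3 + (1/4 + 2) = -3 + 9/4 = -3/4 ≈ -0.75000)
J(Q) = 4*Q
J(382)*p = (4*382)*(-3/4) = 1528*(-3/4) = -1146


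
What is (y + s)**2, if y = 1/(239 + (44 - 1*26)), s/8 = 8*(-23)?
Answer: 143113159809/66049 ≈ 2.1668e+6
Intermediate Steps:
s = -1472 (s = 8*(8*(-23)) = 8*(-184) = -1472)
y = 1/257 (y = 1/(239 + (44 - 26)) = 1/(239 + 18) = 1/257 ≈ 0.0038911)
(y + s)**2 = (1/257 - 1472)**2 = (-378303/257)**2 = 143113159809/66049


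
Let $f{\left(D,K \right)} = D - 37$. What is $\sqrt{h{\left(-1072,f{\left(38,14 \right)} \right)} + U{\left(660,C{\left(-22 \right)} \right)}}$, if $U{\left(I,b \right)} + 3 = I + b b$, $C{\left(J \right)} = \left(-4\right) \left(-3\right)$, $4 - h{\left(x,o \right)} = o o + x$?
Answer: $2 \sqrt{469} \approx 43.313$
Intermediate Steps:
$f{\left(D,K \right)} = -37 + D$
$h{\left(x,o \right)} = 4 - x - o^{2}$ ($h{\left(x,o \right)} = 4 - \left(o o + x\right) = 4 - \left(o^{2} + x\right) = 4 - \left(x + o^{2}\right) = 4 - x - o^{2}$)
$C{\left(J \right)} = 12$
$U{\left(I,b \right)} = -3 + I + b^{2}$ ($U{\left(I,b \right)} = -3 + \left(I + b b\right) = -3 + \left(I + b^{2}\right) = -3 + I + b^{2}$)
$\sqrt{h{\left(-1072,f{\left(38,14 \right)} \right)} + U{\left(660,C{\left(-22 \right)} \right)}} = \sqrt{\left(4 - -1072 - \left(-37 + 38\right)^{2}\right) + \left(-3 + 660 + 12^{2}\right)} = \sqrt{\left(4 + 1072 - 1^{2}\right) + \left(-3 + 660 + 144\right)} = \sqrt{\left(4 + 1072 - 1\right) + 801} = \sqrt{1075 + 801} = \sqrt{1876} = 2 \sqrt{469}$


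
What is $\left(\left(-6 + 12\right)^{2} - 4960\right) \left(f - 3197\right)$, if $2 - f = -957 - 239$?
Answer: $9843076$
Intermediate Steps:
$f = 1198$ ($f = 2 - \left(-957 - 239\right) = 2 - -1196 = 2 + 1196 = 1198$)
$\left(\left(-6 + 12\right)^{2} - 4960\right) \left(f - 3197\right) = \left(\left(-6 + 12\right)^{2} - 4960\right) \left(1198 - 3197\right) = \left(6^{2} - 4960\right) \left(-1999\right) = \left(36 - 4960\right) \left(-1999\right) = \left(-4924\right) \left(-1999\right) = 9843076$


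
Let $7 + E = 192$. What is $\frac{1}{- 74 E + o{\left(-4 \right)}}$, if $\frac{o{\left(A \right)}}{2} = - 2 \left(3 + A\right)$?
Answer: $- \frac{1}{13686} \approx -7.3067 \cdot 10^{-5}$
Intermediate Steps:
$E = 185$ ($E = -7 + 192 = 185$)
$o{\left(A \right)} = -12 - 4 A$ ($o{\left(A \right)} = 2 \left(- 2 \left(3 + A\right)\right) = 2 \left(-6 - 2 A\right) = -12 - 4 A$)
$\frac{1}{- 74 E + o{\left(-4 \right)}} = \frac{1}{\left(-74\right) 185 - -4} = \frac{1}{-13690 + \left(-12 + 16\right)} = \frac{1}{-13690 + 4} = \frac{1}{-13686} = - \frac{1}{13686}$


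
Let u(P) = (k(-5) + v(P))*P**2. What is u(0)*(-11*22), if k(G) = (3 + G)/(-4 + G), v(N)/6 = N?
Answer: 0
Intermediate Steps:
v(N) = 6*N
k(G) = (3 + G)/(-4 + G)
u(P) = P**2*(2/9 + 6*P) (u(P) = ((3 - 5)/(-4 - 5) + 6*P)*P**2 = (-2/(-9) + 6*P)*P**2 = (-1/9*(-2) + 6*P)*P**2 = (2/9 + 6*P)*P**2 = P**2*(2/9 + 6*P))
u(0)*(-11*22) = (0**2*(2/9 + 6*0))*(-11*22) = (0*(2/9 + 0))*(-242) = (0*(2/9))*(-242) = 0*(-242) = 0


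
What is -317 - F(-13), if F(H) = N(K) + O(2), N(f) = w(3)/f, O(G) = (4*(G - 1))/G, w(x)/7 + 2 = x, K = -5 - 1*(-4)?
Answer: -312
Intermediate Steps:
K = -1 (K = -5 + 4 = -1)
w(x) = -14 + 7*x
O(G) = (-4 + 4*G)/G (O(G) = (4*(-1 + G))/G = (-4 + 4*G)/G)
N(f) = 7/f (N(f) = (-14 + 7*3)/f = (-14 + 21)/f = 7/f)
F(H) = -5 (F(H) = 7/(-1) + (4 - 4/2) = 7*(-1) + (4 - 4*½) = -7 + (4 - 2) = -7 + 2 = -5)
-317 - F(-13) = -317 - 1*(-5) = -317 + 5 = -312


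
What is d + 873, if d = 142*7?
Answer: 1867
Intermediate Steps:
d = 994
d + 873 = 994 + 873 = 1867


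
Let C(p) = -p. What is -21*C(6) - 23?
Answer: 103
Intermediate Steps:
-21*C(6) - 23 = -(-21)*6 - 23 = -21*(-6) - 23 = 126 - 23 = 103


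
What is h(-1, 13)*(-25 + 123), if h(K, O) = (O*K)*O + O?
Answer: -15288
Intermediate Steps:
h(K, O) = O + K*O² (h(K, O) = (K*O)*O + O = K*O² + O = O + K*O²)
h(-1, 13)*(-25 + 123) = (13*(1 - 1*13))*(-25 + 123) = (13*(1 - 13))*98 = (13*(-12))*98 = -156*98 = -15288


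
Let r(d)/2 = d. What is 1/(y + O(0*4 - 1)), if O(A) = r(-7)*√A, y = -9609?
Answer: -9609/92333077 + 14*I/92333077 ≈ -0.00010407 + 1.5163e-7*I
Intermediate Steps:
r(d) = 2*d
O(A) = -14*√A (O(A) = (2*(-7))*√A = -14*√A)
1/(y + O(0*4 - 1)) = 1/(-9609 - 14*√(0*4 - 1)) = 1/(-9609 - 14*√(0 - 1)) = 1/(-9609 - 14*I) = (-9609 + 14*I)/92333077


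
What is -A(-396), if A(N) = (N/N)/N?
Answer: 1/396 ≈ 0.0025253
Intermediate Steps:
A(N) = 1/N
-A(-396) = -1/(-396) = -1*(-1/396) = 1/396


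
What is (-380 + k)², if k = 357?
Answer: 529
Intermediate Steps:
(-380 + k)² = (-380 + 357)² = (-23)² = 529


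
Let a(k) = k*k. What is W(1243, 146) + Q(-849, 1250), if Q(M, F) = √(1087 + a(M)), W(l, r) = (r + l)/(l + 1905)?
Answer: 1389/3148 + 4*√45118 ≈ 850.08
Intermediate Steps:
a(k) = k²
W(l, r) = (l + r)/(1905 + l)
Q(M, F) = √(1087 + M²)
W(1243, 146) + Q(-849, 1250) = (1243 + 146)/(1905 + 1243) + √(1087 + (-849)²) = 1389/3148 + √(1087 + 720801) = (1/3148)*1389 + √721888 = 1389/3148 + 4*√45118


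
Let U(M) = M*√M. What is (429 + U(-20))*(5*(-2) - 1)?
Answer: -4719 + 440*I*√5 ≈ -4719.0 + 983.87*I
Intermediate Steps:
U(M) = M^(3/2)
(429 + U(-20))*(5*(-2) - 1) = (429 + (-20)^(3/2))*(5*(-2) - 1) = (429 - 40*I*√5)*(-10 - 1) = (429 - 40*I*√5)*(-11) = -4719 + 440*I*√5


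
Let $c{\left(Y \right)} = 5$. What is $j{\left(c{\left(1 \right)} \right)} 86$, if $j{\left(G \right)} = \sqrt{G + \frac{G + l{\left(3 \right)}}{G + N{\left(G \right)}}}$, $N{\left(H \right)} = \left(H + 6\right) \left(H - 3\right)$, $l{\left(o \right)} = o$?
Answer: $\frac{86 \sqrt{429}}{9} \approx 197.92$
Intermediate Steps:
$N{\left(H \right)} = \left(-3 + H\right) \left(6 + H\right)$ ($N{\left(H \right)} = \left(6 + H\right) \left(-3 + H\right) = \left(-3 + H\right) \left(6 + H\right)$)
$j{\left(G \right)} = \sqrt{G + \frac{3 + G}{-18 + G^{2} + 4 G}}$ ($j{\left(G \right)} = \sqrt{G + \frac{G + 3}{G + \left(-18 + G^{2} + 3 G\right)}} = \sqrt{G + \frac{3 + G}{-18 + G^{2} + 4 G}}$)
$j{\left(c{\left(1 \right)} \right)} 86 = \sqrt{\frac{3 + 5 + 5 \left(-18 + 5^{2} + 4 \cdot 5\right)}{-18 + 5^{2} + 4 \cdot 5}} \cdot 86 = \sqrt{\frac{3 + 5 + 5 \left(-18 + 25 + 20\right)}{-18 + 25 + 20}} \cdot 86 = \sqrt{\frac{3 + 5 + 5 \cdot 27}{27}} \cdot 86 = \sqrt{\frac{3 + 5 + 135}{27}} \cdot 86 = \sqrt{\frac{1}{27} \cdot 143} \cdot 86 = \sqrt{\frac{143}{27}} \cdot 86 = \frac{\sqrt{429}}{9} \cdot 86 = \frac{86 \sqrt{429}}{9}$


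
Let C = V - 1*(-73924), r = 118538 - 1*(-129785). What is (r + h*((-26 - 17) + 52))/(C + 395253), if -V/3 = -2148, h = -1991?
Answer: 230404/475621 ≈ 0.48443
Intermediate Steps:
V = 6444 (V = -3*(-2148) = 6444)
r = 248323 (r = 118538 + 129785 = 248323)
C = 80368 (C = 6444 - 1*(-73924) = 6444 + 73924 = 80368)
(r + h*((-26 - 17) + 52))/(C + 395253) = (248323 - 1991*((-26 - 17) + 52))/(80368 + 395253) = (248323 - 1991*(-43 + 52))/475621 = (248323 - 1991*9)*(1/475621) = (248323 - 17919)*(1/475621) = 230404*(1/475621) = 230404/475621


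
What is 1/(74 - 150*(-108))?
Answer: 1/16274 ≈ 6.1448e-5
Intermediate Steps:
1/(74 - 150*(-108)) = 1/(74 + 16200) = 1/16274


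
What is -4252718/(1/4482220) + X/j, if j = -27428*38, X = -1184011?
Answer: -19867237883331061429/1042264 ≈ -1.9062e+13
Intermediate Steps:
j = -1042264
-4252718/(1/4482220) + X/j = -4252718/(1/4482220) - 1184011/(-1042264) = -4252718/1/4482220 - 1184011*(-1/1042264) = -4252718*4482220 + 1184011/1042264 = -19061617673960 + 1184011/1042264 = -19867237883331061429/1042264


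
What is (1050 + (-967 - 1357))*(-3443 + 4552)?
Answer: -1412866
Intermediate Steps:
(1050 + (-967 - 1357))*(-3443 + 4552) = (1050 - 2324)*1109 = -1274*1109 = -1412866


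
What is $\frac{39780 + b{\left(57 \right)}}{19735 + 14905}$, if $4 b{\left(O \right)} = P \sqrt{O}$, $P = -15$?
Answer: $\frac{1989}{1732} - \frac{3 \sqrt{57}}{27712} \approx 1.1476$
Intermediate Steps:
$b{\left(O \right)} = - \frac{15 \sqrt{O}}{4}$ ($b{\left(O \right)} = \frac{\left(-15\right) \sqrt{O}}{4} = - \frac{15 \sqrt{O}}{4}$)
$\frac{39780 + b{\left(57 \right)}}{19735 + 14905} = \frac{39780 - \frac{15 \sqrt{57}}{4}}{19735 + 14905} = \frac{39780 - \frac{15 \sqrt{57}}{4}}{34640} = \left(39780 - \frac{15 \sqrt{57}}{4}\right) \frac{1}{34640} = \frac{1989}{1732} - \frac{3 \sqrt{57}}{27712}$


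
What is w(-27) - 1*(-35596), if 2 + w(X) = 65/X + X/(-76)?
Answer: 73034677/2052 ≈ 35592.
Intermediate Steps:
w(X) = -2 + 65/X - X/76 (w(X) = -2 + (65/X + X/(-76)) = -2 + (65/X + X*(-1/76)) = -2 + (65/X - X/76) = -2 + 65/X - X/76)
w(-27) - 1*(-35596) = (-2 + 65/(-27) - 1/76*(-27)) - 1*(-35596) = (-2 + 65*(-1/27) + 27/76) + 35596 = (-2 - 65/27 + 27/76) + 35596 = -8315/2052 + 35596 = 73034677/2052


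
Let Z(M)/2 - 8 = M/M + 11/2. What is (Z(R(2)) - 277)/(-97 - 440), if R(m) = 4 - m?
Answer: 248/537 ≈ 0.46182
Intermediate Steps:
Z(M) = 29 (Z(M) = 16 + 2*(M/M + 11/2) = 16 + 2*(1 + 11*(½)) = 16 + 2*(1 + 11/2) = 16 + 2*(13/2) = 16 + 13 = 29)
(Z(R(2)) - 277)/(-97 - 440) = (29 - 277)/(-97 - 440) = -248/(-537) = -248*(-1/537) = 248/537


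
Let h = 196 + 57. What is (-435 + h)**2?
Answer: 33124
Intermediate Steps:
h = 253
(-435 + h)**2 = (-435 + 253)**2 = (-182)**2 = 33124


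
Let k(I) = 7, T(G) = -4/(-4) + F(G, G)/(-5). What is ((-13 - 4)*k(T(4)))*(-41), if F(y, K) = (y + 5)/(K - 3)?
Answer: 4879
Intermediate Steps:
F(y, K) = (5 + y)/(-3 + K)
T(G) = 1 - (5 + G)/(5*(-3 + G)) (T(G) = -4/(-4) + ((5 + G)/(-3 + G))/(-5) = -4*(-1/4) + ((5 + G)/(-3 + G))*(-1/5) = 1 - (5 + G)/(5*(-3 + G)))
((-13 - 4)*k(T(4)))*(-41) = ((-13 - 4)*7)*(-41) = -17*7*(-41) = -119*(-41) = 4879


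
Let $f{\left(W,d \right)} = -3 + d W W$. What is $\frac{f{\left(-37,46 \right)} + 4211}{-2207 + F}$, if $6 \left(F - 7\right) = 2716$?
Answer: $- \frac{100773}{2621} \approx -38.448$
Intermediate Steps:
$f{\left(W,d \right)} = -3 + d W^{2}$ ($f{\left(W,d \right)} = -3 + W d W = -3 + d W^{2}$)
$F = \frac{1379}{3}$ ($F = 7 + \frac{1}{6} \cdot 2716 = 7 + \frac{1358}{3} = \frac{1379}{3} \approx 459.67$)
$\frac{f{\left(-37,46 \right)} + 4211}{-2207 + F} = \frac{\left(-3 + 46 \left(-37\right)^{2}\right) + 4211}{-2207 + \frac{1379}{3}} = \frac{\left(-3 + 46 \cdot 1369\right) + 4211}{- \frac{5242}{3}} = \left(\left(-3 + 62974\right) + 4211\right) \left(- \frac{3}{5242}\right) = \left(62971 + 4211\right) \left(- \frac{3}{5242}\right) = 67182 \left(- \frac{3}{5242}\right) = - \frac{100773}{2621}$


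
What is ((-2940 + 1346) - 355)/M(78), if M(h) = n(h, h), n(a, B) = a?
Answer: -1949/78 ≈ -24.987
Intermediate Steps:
M(h) = h
((-2940 + 1346) - 355)/M(78) = ((-2940 + 1346) - 355)/78 = (-1594 - 355)*(1/78) = -1949*1/78 = -1949/78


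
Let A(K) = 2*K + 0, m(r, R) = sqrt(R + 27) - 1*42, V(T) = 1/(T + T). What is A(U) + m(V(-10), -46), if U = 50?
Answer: 58 + I*sqrt(19) ≈ 58.0 + 4.3589*I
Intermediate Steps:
V(T) = 1/(2*T)
m(r, R) = -42 + sqrt(27 + R) (m(r, R) = sqrt(27 + R) - 42 = -42 + sqrt(27 + R))
A(K) = 2*K
A(U) + m(V(-10), -46) = 2*50 + (-42 + sqrt(27 - 46)) = 100 + (-42 + sqrt(-19)) = 100 + (-42 + I*sqrt(19)) = 58 + I*sqrt(19)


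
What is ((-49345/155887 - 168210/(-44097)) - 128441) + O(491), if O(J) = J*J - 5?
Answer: 258097940931190/2291383013 ≈ 1.1264e+5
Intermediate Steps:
O(J) = -5 + J**2 (O(J) = J**2 - 5 = -5 + J**2)
((-49345/155887 - 168210/(-44097)) - 128441) + O(491) = ((-49345/155887 - 168210/(-44097)) - 128441) + (-5 + 491**2) = ((-49345*1/155887 - 168210*(-1/44097)) - 128441) + (-5 + 241081) = ((-49345/155887 + 56070/14699) - 128441) + 241076 = (8015261935/2291383013 - 128441) + 241076 = -294299510310798/2291383013 + 241076 = 258097940931190/2291383013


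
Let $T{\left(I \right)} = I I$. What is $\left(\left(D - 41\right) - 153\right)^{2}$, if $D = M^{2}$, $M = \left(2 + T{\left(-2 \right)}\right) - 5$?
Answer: $37249$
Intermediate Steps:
$T{\left(I \right)} = I^{2}$
$M = 1$ ($M = \left(2 + \left(-2\right)^{2}\right) - 5 = \left(2 + 4\right) - 5 = 6 - 5 = 1$)
$D = 1$ ($D = 1^{2} = 1$)
$\left(\left(D - 41\right) - 153\right)^{2} = \left(\left(1 - 41\right) - 153\right)^{2} = \left(-40 - 153\right)^{2} = \left(-193\right)^{2} = 37249$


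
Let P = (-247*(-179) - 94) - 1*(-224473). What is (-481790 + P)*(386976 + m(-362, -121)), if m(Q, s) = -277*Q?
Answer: -103880725500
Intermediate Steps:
P = 268592 (P = (44213 - 94) + 224473 = 44119 + 224473 = 268592)
(-481790 + P)*(386976 + m(-362, -121)) = (-481790 + 268592)*(386976 - 277*(-362)) = -213198*(386976 + 100274) = -213198*487250 = -103880725500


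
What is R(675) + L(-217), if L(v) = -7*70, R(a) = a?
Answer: 185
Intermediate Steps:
L(v) = -490
R(675) + L(-217) = 675 - 490 = 185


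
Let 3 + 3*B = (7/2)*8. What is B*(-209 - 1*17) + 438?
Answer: -4336/3 ≈ -1445.3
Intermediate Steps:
B = 25/3 (B = -1 + ((7/2)*8)/3 = -1 + (⅓)*28 = -1 + 28/3 = 25/3 ≈ 8.3333)
B*(-209 - 1*17) + 438 = 25*(-209 - 1*17)/3 + 438 = 25*(-209 - 17)/3 + 438 = (25/3)*(-226) + 438 = -5650/3 + 438 = -4336/3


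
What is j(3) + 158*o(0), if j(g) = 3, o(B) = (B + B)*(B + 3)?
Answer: 3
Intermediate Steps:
o(B) = 2*B*(3 + B) (o(B) = (2*B)*(3 + B) = 2*B*(3 + B))
j(3) + 158*o(0) = 3 + 158*(2*0*(3 + 0)) = 3 + 158*(2*0*3) = 3 + 158*0 = 3 + 0 = 3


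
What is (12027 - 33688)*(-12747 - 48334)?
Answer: 1323075541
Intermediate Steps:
(12027 - 33688)*(-12747 - 48334) = -21661*(-61081) = 1323075541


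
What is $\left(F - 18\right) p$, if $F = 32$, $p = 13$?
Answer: $182$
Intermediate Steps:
$\left(F - 18\right) p = \left(32 - 18\right) 13 = 14 \cdot 13 = 182$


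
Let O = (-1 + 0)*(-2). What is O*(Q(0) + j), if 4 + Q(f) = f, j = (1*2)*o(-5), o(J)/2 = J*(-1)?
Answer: 32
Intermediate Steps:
o(J) = -2*J (o(J) = 2*(J*(-1)) = 2*(-J) = -2*J)
j = 20 (j = (1*2)*(-2*(-5)) = 2*10 = 20)
Q(f) = -4 + f
O = 2 (O = -1*(-2) = 2)
O*(Q(0) + j) = 2*((-4 + 0) + 20) = 2*(-4 + 20) = 2*16 = 32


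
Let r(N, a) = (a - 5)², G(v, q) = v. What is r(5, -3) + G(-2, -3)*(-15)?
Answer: 94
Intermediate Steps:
r(N, a) = (-5 + a)²
r(5, -3) + G(-2, -3)*(-15) = (-5 - 3)² - 2*(-15) = (-8)² + 30 = 64 + 30 = 94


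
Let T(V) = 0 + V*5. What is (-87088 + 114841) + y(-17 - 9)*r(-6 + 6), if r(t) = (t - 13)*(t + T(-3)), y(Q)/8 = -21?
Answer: -5007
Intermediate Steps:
T(V) = 5*V (T(V) = 0 + 5*V = 5*V)
y(Q) = -168 (y(Q) = 8*(-21) = -168)
r(t) = (-15 + t)*(-13 + t) (r(t) = (t - 13)*(t + 5*(-3)) = (-13 + t)*(t - 15) = (-13 + t)*(-15 + t) = (-15 + t)*(-13 + t))
(-87088 + 114841) + y(-17 - 9)*r(-6 + 6) = (-87088 + 114841) - 168*(195 + (-6 + 6)**2 - 28*(-6 + 6)) = 27753 - 168*(195 + 0**2 - 28*0) = 27753 - 168*(195 + 0 + 0) = 27753 - 168*195 = 27753 - 32760 = -5007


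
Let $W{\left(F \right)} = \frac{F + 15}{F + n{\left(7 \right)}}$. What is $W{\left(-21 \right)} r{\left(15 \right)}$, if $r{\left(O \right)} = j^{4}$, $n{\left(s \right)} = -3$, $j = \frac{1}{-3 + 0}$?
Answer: $\frac{1}{324} \approx 0.0030864$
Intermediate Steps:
$j = - \frac{1}{3}$ ($j = \frac{1}{-3} = - \frac{1}{3} \approx -0.33333$)
$r{\left(O \right)} = \frac{1}{81}$ ($r{\left(O \right)} = \left(- \frac{1}{3}\right)^{4} = \frac{1}{81}$)
$W{\left(F \right)} = \frac{15 + F}{-3 + F}$ ($W{\left(F \right)} = \frac{F + 15}{F - 3} = \frac{15 + F}{-3 + F}$)
$W{\left(-21 \right)} r{\left(15 \right)} = \frac{15 - 21}{-3 - 21} \cdot \frac{1}{81} = \frac{1}{-24} \left(-6\right) \frac{1}{81} = \left(- \frac{1}{24}\right) \left(-6\right) \frac{1}{81} = \frac{1}{4} \cdot \frac{1}{81} = \frac{1}{324}$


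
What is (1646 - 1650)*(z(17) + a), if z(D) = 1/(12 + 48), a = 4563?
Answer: -273781/15 ≈ -18252.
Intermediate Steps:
z(D) = 1/60
(1646 - 1650)*(z(17) + a) = (1646 - 1650)*(1/60 + 4563) = -4*273781/60 = -273781/15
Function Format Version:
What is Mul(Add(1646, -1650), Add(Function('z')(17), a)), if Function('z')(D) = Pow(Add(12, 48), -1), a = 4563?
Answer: Rational(-273781, 15) ≈ -18252.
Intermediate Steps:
Function('z')(D) = Rational(1, 60) (Function('z')(D) = Pow(60, -1) = Rational(1, 60))
Mul(Add(1646, -1650), Add(Function('z')(17), a)) = Mul(Add(1646, -1650), Add(Rational(1, 60), 4563)) = Mul(-4, Rational(273781, 60)) = Rational(-273781, 15)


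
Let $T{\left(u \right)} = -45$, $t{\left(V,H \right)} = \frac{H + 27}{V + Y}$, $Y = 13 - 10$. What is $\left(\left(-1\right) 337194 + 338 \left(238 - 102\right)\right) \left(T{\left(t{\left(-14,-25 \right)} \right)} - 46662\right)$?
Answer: $13602292782$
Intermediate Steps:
$Y = 3$ ($Y = 13 - 10 = 3$)
$t{\left(V,H \right)} = \frac{27 + H}{3 + V}$ ($t{\left(V,H \right)} = \frac{H + 27}{V + 3} = \frac{27 + H}{3 + V}$)
$\left(\left(-1\right) 337194 + 338 \left(238 - 102\right)\right) \left(T{\left(t{\left(-14,-25 \right)} \right)} - 46662\right) = \left(\left(-1\right) 337194 + 338 \left(238 - 102\right)\right) \left(-45 - 46662\right) = \left(-337194 + 338 \cdot 136\right) \left(-46707\right) = \left(-337194 + 45968\right) \left(-46707\right) = \left(-291226\right) \left(-46707\right) = 13602292782$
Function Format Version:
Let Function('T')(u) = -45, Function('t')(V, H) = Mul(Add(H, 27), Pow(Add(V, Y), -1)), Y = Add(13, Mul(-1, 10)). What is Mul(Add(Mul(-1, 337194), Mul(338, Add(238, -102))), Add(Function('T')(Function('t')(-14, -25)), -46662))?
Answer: 13602292782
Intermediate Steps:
Y = 3 (Y = Add(13, -10) = 3)
Function('t')(V, H) = Mul(Pow(Add(3, V), -1), Add(27, H)) (Function('t')(V, H) = Mul(Add(H, 27), Pow(Add(V, 3), -1)) = Mul(Add(27, H), Pow(Add(3, V), -1)) = Mul(Pow(Add(3, V), -1), Add(27, H)))
Mul(Add(Mul(-1, 337194), Mul(338, Add(238, -102))), Add(Function('T')(Function('t')(-14, -25)), -46662)) = Mul(Add(Mul(-1, 337194), Mul(338, Add(238, -102))), Add(-45, -46662)) = Mul(Add(-337194, Mul(338, 136)), -46707) = Mul(Add(-337194, 45968), -46707) = Mul(-291226, -46707) = 13602292782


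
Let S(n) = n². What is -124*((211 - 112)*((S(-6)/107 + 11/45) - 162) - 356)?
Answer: 1083762852/535 ≈ 2.0257e+6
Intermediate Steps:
-124*((211 - 112)*((S(-6)/107 + 11/45) - 162) - 356) = -124*((211 - 112)*(((-6)²/107 + 11/45) - 162) - 356) = -124*(99*((36*(1/107) + 11*(1/45)) - 162) - 356) = -124*(99*((36/107 + 11/45) - 162) - 356) = -124*(99*(2797/4815 - 162) - 356) = -124*(99*(-777233/4815) - 356) = -124*(-8549563/535 - 356) = -124*(-8740023/535) = 1083762852/535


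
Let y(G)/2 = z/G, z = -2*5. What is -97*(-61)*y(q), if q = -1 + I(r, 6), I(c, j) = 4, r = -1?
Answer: -118340/3 ≈ -39447.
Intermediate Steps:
q = 3 (q = -1 + 4 = 3)
z = -10
y(G) = -20/G (y(G) = 2*(-10/G) = -20/G)
-97*(-61)*y(q) = -97*(-61)*(-20/3) = -(-5917)*(-20*1/3) = -(-5917)*(-20)/3 = -1*118340/3 = -118340/3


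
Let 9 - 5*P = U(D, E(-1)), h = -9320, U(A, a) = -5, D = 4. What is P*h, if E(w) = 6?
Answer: -26096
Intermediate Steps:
P = 14/5 (P = 9/5 - ⅕*(-5) = 9/5 + 1 = 14/5 ≈ 2.8000)
P*h = (14/5)*(-9320) = -26096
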